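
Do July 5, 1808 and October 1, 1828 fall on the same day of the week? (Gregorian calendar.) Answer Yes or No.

From Jul 5, 1808 to Oct 1, 1828 is 7393 days.
7393 mod 7 = 1, so they are different weekdays.
(Jul 5, 1808 is a Tuesday; Oct 1, 1828 is a Wednesday.)

No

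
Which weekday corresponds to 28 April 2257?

Doomsday rule: the anchor day for the 2200s is Friday. For year 57: 57÷12 = 4 r 9, and 9÷4 = 2, so 4+9+2 = 15.
Friday + 15 ≡ Saturday — that's 2257's doomsday.
In April the doomsday date is Apr 4.
Apr 28 is 24 days after Apr 4; 24 mod 7 = 3, so Saturday + 3 = Tuesday.

Tuesday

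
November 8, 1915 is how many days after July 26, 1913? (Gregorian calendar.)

835

Jul 26, 1913 → Jul 26, 1914: 365 days.
Jul 26, 1914 → Jul 26, 1915: 365 days.
Jul 26, 1915 → Aug 26, 1915: 31 days (July has 31).
Aug 26, 1915 → Sep 26, 1915: 31 days (August has 31).
Sep 26, 1915 → Oct 26, 1915: 30 days (September has 30).
Oct 26, 1915 → Nov 8, 1915: 13 days.
Total: 835 days.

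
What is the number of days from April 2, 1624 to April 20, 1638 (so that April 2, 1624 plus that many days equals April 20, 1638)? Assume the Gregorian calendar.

5131

Apr 2, 1624 → Apr 2, 1625: 365 days.
Apr 2, 1625 → Apr 2, 1626: 365 days.
Apr 2, 1626 → Apr 2, 1627: 365 days.
Apr 2, 1627 → Apr 2, 1628: 366 days (Feb 29, 1628 is in that span).
Apr 2, 1628 → Apr 2, 1629: 365 days.
Apr 2, 1629 → Apr 2, 1630: 365 days.
Apr 2, 1630 → Apr 2, 1631: 365 days.
Apr 2, 1631 → Apr 2, 1632: 366 days (Feb 29, 1632 is in that span).
Apr 2, 1632 → Apr 2, 1633: 365 days.
Apr 2, 1633 → Apr 2, 1634: 365 days.
Apr 2, 1634 → Apr 2, 1635: 365 days.
Apr 2, 1635 → Apr 2, 1636: 366 days (Feb 29, 1636 is in that span).
Apr 2, 1636 → Apr 2, 1637: 365 days.
Apr 2, 1637 → May 2, 1637: 30 days (April has 30).
May 2, 1637 → Jun 2, 1637: 31 days (May has 31).
Jun 2, 1637 → Jul 2, 1637: 30 days (June has 30).
Jul 2, 1637 → Aug 2, 1637: 31 days (July has 31).
Aug 2, 1637 → Sep 2, 1637: 31 days (August has 31).
Sep 2, 1637 → Oct 2, 1637: 30 days (September has 30).
Oct 2, 1637 → Nov 2, 1637: 31 days (October has 31).
Nov 2, 1637 → Dec 2, 1637: 30 days (November has 30).
Dec 2, 1637 → Jan 2, 1638: 31 days (December has 31).
Jan 2, 1638 → Feb 2, 1638: 31 days (January has 31).
Feb 2, 1638 → Mar 2, 1638: 28 days (February has 28).
Mar 2, 1638 → Apr 2, 1638: 31 days (March has 31).
Apr 2, 1638 → Apr 20, 1638: 18 days.
Total: 5131 days.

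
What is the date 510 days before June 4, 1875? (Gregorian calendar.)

January 10, 1874

−365 (one year) → Jun 4, 1874 (145 left).
−4 → May 31, 1874 (end of May, 31 days; 141 left).
−31 → Apr 30, 1874 (end of Apr, 30 days; 110 left).
−30 → Mar 31, 1874 (end of Mar, 31 days; 80 left).
−31 → Feb 28, 1874 (end of Feb, 28 days; 49 left).
−28 → Jan 31, 1874 (end of Jan, 31 days; 21 left).
−21 → Jan 10, 1874.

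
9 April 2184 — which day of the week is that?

Friday

Doomsday rule: the anchor day for the 2100s is Sunday. For year 84: 84÷12 = 7 r 0, and 0÷4 = 0, so 7+0+0 = 7.
Sunday + 7 ≡ Sunday — that's 2184's doomsday.
In April the doomsday date is Apr 4.
Apr 9 is 5 days after Apr 4; 5 mod 7 = 5, so Sunday + 5 = Friday.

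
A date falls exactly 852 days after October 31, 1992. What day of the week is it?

First find the weekday of Oct 31, 1992. Doomsday rule: the anchor day for the 1900s is Wednesday. For year 92: 92÷12 = 7 r 8, and 8÷4 = 2, so 7+8+2 = 17.
Wednesday + 17 ≡ Saturday — that's 1992's doomsday.
In October the doomsday date is Oct 10.
Oct 31 is 21 days after Oct 10; 21 mod 7 = 0, so Saturday + 0 = Saturday.
852 mod 7 = 5, so 852 days after a Saturday is Saturday + 5 = Thursday.

Thursday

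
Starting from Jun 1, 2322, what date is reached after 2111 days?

March 12, 2328

+365 (one year) → Jun 1, 2323 (1746 left).
+366 (one year; includes Feb 29, 2324) → Jun 1, 2324 (1380 left).
+365 (one year) → Jun 1, 2325 (1015 left).
+365 (one year) → Jun 1, 2326 (650 left).
+365 (one year) → Jun 1, 2327 (285 left).
Jun has 30 days: +30 → Jul 1, 2327 (255 left).
Jul has 31 days: +31 → Aug 1, 2327 (224 left).
Aug has 31 days: +31 → Sep 1, 2327 (193 left).
Sep has 30 days: +30 → Oct 1, 2327 (163 left).
Oct has 31 days: +31 → Nov 1, 2327 (132 left).
Nov has 30 days: +30 → Dec 1, 2327 (102 left).
Dec has 31 days: +31 → Jan 1, 2328 (71 left).
Jan has 31 days: +31 → Feb 1, 2328 (40 left).
Feb has 29 days: +29 → Mar 1, 2328 (11 left).
+11 → Mar 12, 2328.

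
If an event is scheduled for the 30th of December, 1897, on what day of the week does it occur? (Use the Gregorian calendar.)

Thursday

Doomsday rule: the anchor day for the 1800s is Friday. For year 97: 97÷12 = 8 r 1, and 1÷4 = 0, so 8+1+0 = 9.
Friday + 9 ≡ Sunday — that's 1897's doomsday.
In December the doomsday date is Dec 12.
Dec 30 is 18 days after Dec 12; 18 mod 7 = 4, so Sunday + 4 = Thursday.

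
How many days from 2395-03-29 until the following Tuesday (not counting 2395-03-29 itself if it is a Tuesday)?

Mar 29, 2395 is a Wednesday.
From Wednesday to the next Tuesday is 6 days.

6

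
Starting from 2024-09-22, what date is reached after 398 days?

October 25, 2025

Sep has 30 days: +9 → Oct 1, 2024 (389 left).
Oct has 31 days: +31 → Nov 1, 2024 (358 left).
Nov has 30 days: +30 → Dec 1, 2024 (328 left).
Dec has 31 days: +31 → Jan 1, 2025 (297 left).
Jan has 31 days: +31 → Feb 1, 2025 (266 left).
Feb has 28 days: +28 → Mar 1, 2025 (238 left).
Mar has 31 days: +31 → Apr 1, 2025 (207 left).
Apr has 30 days: +30 → May 1, 2025 (177 left).
May has 31 days: +31 → Jun 1, 2025 (146 left).
Jun has 30 days: +30 → Jul 1, 2025 (116 left).
Jul has 31 days: +31 → Aug 1, 2025 (85 left).
Aug has 31 days: +31 → Sep 1, 2025 (54 left).
Sep has 30 days: +30 → Oct 1, 2025 (24 left).
+24 → Oct 25, 2025.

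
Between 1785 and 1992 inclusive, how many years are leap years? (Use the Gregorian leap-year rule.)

50

Multiples of 4 in [1785,1992]: 52.
Of those, multiples of 100: 2 (not leap unless ÷400).
Multiples of 400: 0.
Leap years = 52 − 2 + 0 = 50.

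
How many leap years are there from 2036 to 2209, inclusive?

42

Multiples of 4 in [2036,2209]: 44.
Of those, multiples of 100: 2 (not leap unless ÷400).
Multiples of 400: 0.
Leap years = 44 − 2 + 0 = 42.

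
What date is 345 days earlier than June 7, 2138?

June 27, 2137

−7 → May 31, 2138 (end of May, 31 days; 338 left).
−31 → Apr 30, 2138 (end of Apr, 30 days; 307 left).
−30 → Mar 31, 2138 (end of Mar, 31 days; 277 left).
−31 → Feb 28, 2138 (end of Feb, 28 days; 246 left).
−28 → Jan 31, 2138 (end of Jan, 31 days; 218 left).
−31 → Dec 31, 2137 (end of Dec, 31 days; 187 left).
−31 → Nov 30, 2137 (end of Nov, 30 days; 156 left).
−30 → Oct 31, 2137 (end of Oct, 31 days; 126 left).
−31 → Sep 30, 2137 (end of Sep, 30 days; 95 left).
−30 → Aug 31, 2137 (end of Aug, 31 days; 65 left).
−31 → Jul 31, 2137 (end of Jul, 31 days; 34 left).
−31 → Jun 30, 2137 (end of Jun, 30 days; 3 left).
−3 → Jun 27, 2137.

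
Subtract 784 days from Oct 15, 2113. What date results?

August 23, 2111

−365 (one year) → Oct 15, 2112 (419 left).
−366 (one year; includes Feb 29, 2112) → Oct 15, 2111 (53 left).
−15 → Sep 30, 2111 (end of Sep, 30 days; 38 left).
−30 → Aug 31, 2111 (end of Aug, 31 days; 8 left).
−8 → Aug 23, 2111.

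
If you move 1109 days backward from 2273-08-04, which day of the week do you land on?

First find the weekday of Aug 4, 2273. Doomsday rule: the anchor day for the 2200s is Friday. For year 73: 73÷12 = 6 r 1, and 1÷4 = 0, so 6+1+0 = 7.
Friday + 7 ≡ Friday — that's 2273's doomsday.
In August the doomsday date is Aug 8.
Aug 4 is 4 days before Aug 8; 4 mod 7 = 4, so Friday − 4 = Monday.
1109 mod 7 = 3, so 1109 days before a Monday is Monday − 3 = Friday.

Friday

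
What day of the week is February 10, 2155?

Doomsday rule: the anchor day for the 2100s is Sunday. For year 55: 55÷12 = 4 r 7, and 7÷4 = 1, so 4+7+1 = 12.
Sunday + 12 ≡ Friday — that's 2155's doomsday.
In February the doomsday date is Feb 28 (2155 is not a leap year).
Feb 10 is 18 days before Feb 28; 18 mod 7 = 4, so Friday − 4 = Monday.

Monday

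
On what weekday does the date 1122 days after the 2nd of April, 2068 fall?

Wednesday

First find the weekday of Apr 2, 2068. Doomsday rule: the anchor day for the 2000s is Tuesday. For year 68: 68÷12 = 5 r 8, and 8÷4 = 2, so 5+8+2 = 15.
Tuesday + 15 ≡ Wednesday — that's 2068's doomsday.
In April the doomsday date is Apr 4.
Apr 2 is 2 days before Apr 4; 2 mod 7 = 2, so Wednesday − 2 = Monday.
1122 mod 7 = 2, so 1122 days after a Monday is Monday + 2 = Wednesday.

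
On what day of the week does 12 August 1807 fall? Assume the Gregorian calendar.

Wednesday

Doomsday rule: the anchor day for the 1800s is Friday. For year 07: 7÷12 = 0 r 7, and 7÷4 = 1, so 0+7+1 = 8.
Friday + 8 ≡ Saturday — that's 1807's doomsday.
In August the doomsday date is Aug 8.
Aug 12 is 4 days after Aug 8; 4 mod 7 = 4, so Saturday + 4 = Wednesday.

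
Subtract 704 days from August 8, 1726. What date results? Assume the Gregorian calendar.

September 3, 1724

−365 (one year) → Aug 8, 1725 (339 left).
−8 → Jul 31, 1725 (end of Jul, 31 days; 331 left).
−31 → Jun 30, 1725 (end of Jun, 30 days; 300 left).
−30 → May 31, 1725 (end of May, 31 days; 270 left).
−31 → Apr 30, 1725 (end of Apr, 30 days; 239 left).
−30 → Mar 31, 1725 (end of Mar, 31 days; 209 left).
−31 → Feb 28, 1725 (end of Feb, 28 days; 178 left).
−28 → Jan 31, 1725 (end of Jan, 31 days; 150 left).
−31 → Dec 31, 1724 (end of Dec, 31 days; 119 left).
−31 → Nov 30, 1724 (end of Nov, 30 days; 88 left).
−30 → Oct 31, 1724 (end of Oct, 31 days; 58 left).
−31 → Sep 30, 1724 (end of Sep, 30 days; 27 left).
−27 → Sep 3, 1724.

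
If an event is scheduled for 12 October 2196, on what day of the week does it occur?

Wednesday

January 1, 2196 is a Friday.
Jan 1, 2196 → Feb 1, 2196: 31 days (January has 31).
Feb 1, 2196 → Mar 1, 2196: 29 days (February has 29).
Mar 1, 2196 → Apr 1, 2196: 31 days (March has 31).
Apr 1, 2196 → May 1, 2196: 30 days (April has 30).
May 1, 2196 → Jun 1, 2196: 31 days (May has 31).
Jun 1, 2196 → Jul 1, 2196: 30 days (June has 30).
Jul 1, 2196 → Aug 1, 2196: 31 days (July has 31).
Aug 1, 2196 → Sep 1, 2196: 31 days (August has 31).
Sep 1, 2196 → Oct 1, 2196: 30 days (September has 30).
Oct 1, 2196 → Oct 12, 2196: 11 days.
Total: 285 days.
285 mod 7 = 5, so Friday + 5 = Wednesday.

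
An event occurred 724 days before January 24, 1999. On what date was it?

January 30, 1997

−365 (one year) → Jan 24, 1998 (359 left).
−24 → Dec 31, 1997 (end of Dec, 31 days; 335 left).
−31 → Nov 30, 1997 (end of Nov, 30 days; 304 left).
−30 → Oct 31, 1997 (end of Oct, 31 days; 274 left).
−31 → Sep 30, 1997 (end of Sep, 30 days; 243 left).
−30 → Aug 31, 1997 (end of Aug, 31 days; 213 left).
−31 → Jul 31, 1997 (end of Jul, 31 days; 182 left).
−31 → Jun 30, 1997 (end of Jun, 30 days; 151 left).
−30 → May 31, 1997 (end of May, 31 days; 121 left).
−31 → Apr 30, 1997 (end of Apr, 30 days; 90 left).
−30 → Mar 31, 1997 (end of Mar, 31 days; 60 left).
−31 → Feb 28, 1997 (end of Feb, 28 days; 29 left).
−28 → Jan 31, 1997 (end of Jan, 31 days; 1 left).
−1 → Jan 30, 1997.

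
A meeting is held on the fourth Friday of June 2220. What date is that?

June 23, 2220

June 1, 2220 is a Thursday.
The first Friday is therefore June 2 (1 days later).
The fourth Friday is 2 + 3×7 = June 23.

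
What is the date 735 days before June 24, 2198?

−365 (one year) → Jun 24, 2197 (370 left).
−24 → May 31, 2197 (end of May, 31 days; 346 left).
−31 → Apr 30, 2197 (end of Apr, 30 days; 315 left).
−30 → Mar 31, 2197 (end of Mar, 31 days; 285 left).
−31 → Feb 28, 2197 (end of Feb, 28 days; 254 left).
−28 → Jan 31, 2197 (end of Jan, 31 days; 226 left).
−31 → Dec 31, 2196 (end of Dec, 31 days; 195 left).
−31 → Nov 30, 2196 (end of Nov, 30 days; 164 left).
−30 → Oct 31, 2196 (end of Oct, 31 days; 134 left).
−31 → Sep 30, 2196 (end of Sep, 30 days; 103 left).
−30 → Aug 31, 2196 (end of Aug, 31 days; 73 left).
−31 → Jul 31, 2196 (end of Jul, 31 days; 42 left).
−31 → Jun 30, 2196 (end of Jun, 30 days; 11 left).
−11 → Jun 19, 2196.

June 19, 2196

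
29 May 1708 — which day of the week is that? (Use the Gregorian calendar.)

Doomsday rule: the anchor day for the 1700s is Sunday. For year 08: 8÷12 = 0 r 8, and 8÷4 = 2, so 0+8+2 = 10.
Sunday + 10 ≡ Wednesday — that's 1708's doomsday.
In May the doomsday date is May 9.
May 29 is 20 days after May 9; 20 mod 7 = 6, so Wednesday + 6 = Tuesday.

Tuesday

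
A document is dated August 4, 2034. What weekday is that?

Doomsday rule: the anchor day for the 2000s is Tuesday. For year 34: 34÷12 = 2 r 10, and 10÷4 = 2, so 2+10+2 = 14.
Tuesday + 14 ≡ Tuesday — that's 2034's doomsday.
In August the doomsday date is Aug 8.
Aug 4 is 4 days before Aug 8; 4 mod 7 = 4, so Tuesday − 4 = Friday.

Friday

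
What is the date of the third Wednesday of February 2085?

February 1, 2085 is a Thursday.
The first Wednesday is therefore February 7 (6 days later).
The third Wednesday is 7 + 2×7 = February 21.

February 21, 2085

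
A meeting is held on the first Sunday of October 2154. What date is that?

October 1, 2154 is a Tuesday.
The first Sunday is therefore October 6 (5 days later).

October 6, 2154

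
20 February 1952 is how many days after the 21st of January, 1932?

Jan 21, 1932 → Jan 21, 1933: 366 days (Feb 29, 1932 is in that span).
Jan 21, 1933 → Jan 21, 1934: 365 days.
Jan 21, 1934 → Jan 21, 1935: 365 days.
Jan 21, 1935 → Jan 21, 1936: 365 days.
Jan 21, 1936 → Jan 21, 1937: 366 days (Feb 29, 1936 is in that span).
Jan 21, 1937 → Jan 21, 1938: 365 days.
Jan 21, 1938 → Jan 21, 1939: 365 days.
Jan 21, 1939 → Jan 21, 1940: 365 days.
Jan 21, 1940 → Jan 21, 1941: 366 days (Feb 29, 1940 is in that span).
Jan 21, 1941 → Jan 21, 1942: 365 days.
Jan 21, 1942 → Jan 21, 1943: 365 days.
Jan 21, 1943 → Jan 21, 1944: 365 days.
Jan 21, 1944 → Jan 21, 1945: 366 days (Feb 29, 1944 is in that span).
Jan 21, 1945 → Jan 21, 1946: 365 days.
Jan 21, 1946 → Jan 21, 1947: 365 days.
Jan 21, 1947 → Jan 21, 1948: 365 days.
Jan 21, 1948 → Jan 21, 1949: 366 days (Feb 29, 1948 is in that span).
Jan 21, 1949 → Jan 21, 1950: 365 days.
Jan 21, 1950 → Jan 21, 1951: 365 days.
Jan 21, 1951 → Feb 21, 1951: 31 days (January has 31).
Feb 21, 1951 → Mar 21, 1951: 28 days (February has 28).
Mar 21, 1951 → Apr 21, 1951: 31 days (March has 31).
Apr 21, 1951 → May 21, 1951: 30 days (April has 30).
May 21, 1951 → Jun 21, 1951: 31 days (May has 31).
Jun 21, 1951 → Jul 21, 1951: 30 days (June has 30).
Jul 21, 1951 → Aug 21, 1951: 31 days (July has 31).
Aug 21, 1951 → Sep 21, 1951: 31 days (August has 31).
Sep 21, 1951 → Oct 21, 1951: 30 days (September has 30).
Oct 21, 1951 → Nov 21, 1951: 31 days (October has 31).
Nov 21, 1951 → Dec 21, 1951: 30 days (November has 30).
Dec 21, 1951 → Jan 21, 1952: 31 days (December has 31).
Jan 21, 1952 → Feb 20, 1952: 30 days.
Total: 7335 days.

7335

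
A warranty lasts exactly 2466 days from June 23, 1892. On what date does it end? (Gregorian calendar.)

+365 (one year) → Jun 23, 1893 (2101 left).
+365 (one year) → Jun 23, 1894 (1736 left).
+365 (one year) → Jun 23, 1895 (1371 left).
+366 (one year; includes Feb 29, 1896) → Jun 23, 1896 (1005 left).
+365 (one year) → Jun 23, 1897 (640 left).
+365 (one year) → Jun 23, 1898 (275 left).
Jun has 30 days: +8 → Jul 1, 1898 (267 left).
Jul has 31 days: +31 → Aug 1, 1898 (236 left).
Aug has 31 days: +31 → Sep 1, 1898 (205 left).
Sep has 30 days: +30 → Oct 1, 1898 (175 left).
Oct has 31 days: +31 → Nov 1, 1898 (144 left).
Nov has 30 days: +30 → Dec 1, 1898 (114 left).
Dec has 31 days: +31 → Jan 1, 1899 (83 left).
Jan has 31 days: +31 → Feb 1, 1899 (52 left).
Feb has 28 days: +28 → Mar 1, 1899 (24 left).
+24 → Mar 25, 1899.

March 25, 1899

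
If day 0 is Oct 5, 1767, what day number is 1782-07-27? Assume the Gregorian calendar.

5409

Oct 5, 1767 → Oct 5, 1768: 366 days (Feb 29, 1768 is in that span).
Oct 5, 1768 → Oct 5, 1769: 365 days.
Oct 5, 1769 → Oct 5, 1770: 365 days.
Oct 5, 1770 → Oct 5, 1771: 365 days.
Oct 5, 1771 → Oct 5, 1772: 366 days (Feb 29, 1772 is in that span).
Oct 5, 1772 → Oct 5, 1773: 365 days.
Oct 5, 1773 → Oct 5, 1774: 365 days.
Oct 5, 1774 → Oct 5, 1775: 365 days.
Oct 5, 1775 → Oct 5, 1776: 366 days (Feb 29, 1776 is in that span).
Oct 5, 1776 → Oct 5, 1777: 365 days.
Oct 5, 1777 → Oct 5, 1778: 365 days.
Oct 5, 1778 → Oct 5, 1779: 365 days.
Oct 5, 1779 → Oct 5, 1780: 366 days (Feb 29, 1780 is in that span).
Oct 5, 1780 → Oct 5, 1781: 365 days.
Oct 5, 1781 → Nov 5, 1781: 31 days (October has 31).
Nov 5, 1781 → Dec 5, 1781: 30 days (November has 30).
Dec 5, 1781 → Jan 5, 1782: 31 days (December has 31).
Jan 5, 1782 → Feb 5, 1782: 31 days (January has 31).
Feb 5, 1782 → Mar 5, 1782: 28 days (February has 28).
Mar 5, 1782 → Apr 5, 1782: 31 days (March has 31).
Apr 5, 1782 → May 5, 1782: 30 days (April has 30).
May 5, 1782 → Jun 5, 1782: 31 days (May has 31).
Jun 5, 1782 → Jul 5, 1782: 30 days (June has 30).
Jul 5, 1782 → Jul 27, 1782: 22 days.
Total: 5409 days.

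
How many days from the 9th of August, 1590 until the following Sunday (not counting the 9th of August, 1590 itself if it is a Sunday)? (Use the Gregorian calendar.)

Aug 9, 1590 is a Thursday.
From Thursday to the next Sunday is 3 days.

3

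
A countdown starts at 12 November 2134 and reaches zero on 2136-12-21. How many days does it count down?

770

Nov 12, 2134 → Nov 12, 2135: 365 days.
Nov 12, 2135 → Nov 12, 2136: 366 days (Feb 29, 2136 is in that span).
Nov 12, 2136 → Dec 12, 2136: 30 days (November has 30).
Dec 12, 2136 → Dec 21, 2136: 9 days.
Total: 770 days.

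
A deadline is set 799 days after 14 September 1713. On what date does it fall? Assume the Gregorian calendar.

+365 (one year) → Sep 14, 1714 (434 left).
+365 (one year) → Sep 14, 1715 (69 left).
Sep has 30 days: +17 → Oct 1, 1715 (52 left).
Oct has 31 days: +31 → Nov 1, 1715 (21 left).
+21 → Nov 22, 1715.

November 22, 1715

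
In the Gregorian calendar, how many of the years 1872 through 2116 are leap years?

Multiples of 4 in [1872,2116]: 62.
Of those, multiples of 100: 3 (not leap unless ÷400).
Multiples of 400: 1.
Leap years = 62 − 3 + 1 = 60.

60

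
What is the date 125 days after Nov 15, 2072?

Nov has 30 days: +16 → Dec 1, 2072 (109 left).
Dec has 31 days: +31 → Jan 1, 2073 (78 left).
Jan has 31 days: +31 → Feb 1, 2073 (47 left).
Feb has 28 days: +28 → Mar 1, 2073 (19 left).
+19 → Mar 20, 2073.

March 20, 2073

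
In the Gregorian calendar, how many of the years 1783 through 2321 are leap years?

130

Multiples of 4 in [1783,2321]: 135.
Of those, multiples of 100: 6 (not leap unless ÷400).
Multiples of 400: 1.
Leap years = 135 − 6 + 1 = 130.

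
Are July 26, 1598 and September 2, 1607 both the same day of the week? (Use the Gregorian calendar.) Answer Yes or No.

From Jul 26, 1598 to Sep 2, 1607 is 3325 days.
3325 mod 7 = 0, so they are the same weekday.
(Jul 26, 1598 is a Sunday; Sep 2, 1607 is a Sunday.)

Yes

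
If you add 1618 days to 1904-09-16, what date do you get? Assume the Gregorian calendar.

February 20, 1909

+365 (one year) → Sep 16, 1905 (1253 left).
+365 (one year) → Sep 16, 1906 (888 left).
+365 (one year) → Sep 16, 1907 (523 left).
+366 (one year; includes Feb 29, 1908) → Sep 16, 1908 (157 left).
Sep has 30 days: +15 → Oct 1, 1908 (142 left).
Oct has 31 days: +31 → Nov 1, 1908 (111 left).
Nov has 30 days: +30 → Dec 1, 1908 (81 left).
Dec has 31 days: +31 → Jan 1, 1909 (50 left).
Jan has 31 days: +31 → Feb 1, 1909 (19 left).
+19 → Feb 20, 1909.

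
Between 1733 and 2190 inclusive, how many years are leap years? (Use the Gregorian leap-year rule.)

111

Multiples of 4 in [1733,2190]: 114.
Of those, multiples of 100: 4 (not leap unless ÷400).
Multiples of 400: 1.
Leap years = 114 − 4 + 1 = 111.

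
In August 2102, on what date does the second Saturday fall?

August 1, 2102 is a Tuesday.
The first Saturday is therefore August 5 (4 days later).
The second Saturday is 5 + 1×7 = August 12.

August 12, 2102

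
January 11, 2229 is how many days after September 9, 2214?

5238

Sep 9, 2214 → Sep 9, 2215: 365 days.
Sep 9, 2215 → Sep 9, 2216: 366 days (Feb 29, 2216 is in that span).
Sep 9, 2216 → Sep 9, 2217: 365 days.
Sep 9, 2217 → Sep 9, 2218: 365 days.
Sep 9, 2218 → Sep 9, 2219: 365 days.
Sep 9, 2219 → Sep 9, 2220: 366 days (Feb 29, 2220 is in that span).
Sep 9, 2220 → Sep 9, 2221: 365 days.
Sep 9, 2221 → Sep 9, 2222: 365 days.
Sep 9, 2222 → Sep 9, 2223: 365 days.
Sep 9, 2223 → Sep 9, 2224: 366 days (Feb 29, 2224 is in that span).
Sep 9, 2224 → Sep 9, 2225: 365 days.
Sep 9, 2225 → Sep 9, 2226: 365 days.
Sep 9, 2226 → Sep 9, 2227: 365 days.
Sep 9, 2227 → Sep 9, 2228: 366 days (Feb 29, 2228 is in that span).
Sep 9, 2228 → Oct 9, 2228: 30 days (September has 30).
Oct 9, 2228 → Nov 9, 2228: 31 days (October has 31).
Nov 9, 2228 → Dec 9, 2228: 30 days (November has 30).
Dec 9, 2228 → Jan 9, 2229: 31 days (December has 31).
Jan 9, 2229 → Jan 11, 2229: 2 days.
Total: 5238 days.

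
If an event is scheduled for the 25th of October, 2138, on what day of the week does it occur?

Saturday

Doomsday rule: the anchor day for the 2100s is Sunday. For year 38: 38÷12 = 3 r 2, and 2÷4 = 0, so 3+2+0 = 5.
Sunday + 5 ≡ Friday — that's 2138's doomsday.
In October the doomsday date is Oct 10.
Oct 25 is 15 days after Oct 10; 15 mod 7 = 1, so Friday + 1 = Saturday.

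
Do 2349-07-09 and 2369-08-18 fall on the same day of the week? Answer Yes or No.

No

From Jul 9, 2349 to Aug 18, 2369 is 7345 days.
7345 mod 7 = 2, so they are different weekdays.
(Jul 9, 2349 is a Saturday; Aug 18, 2369 is a Monday.)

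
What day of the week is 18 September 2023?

Monday

Doomsday rule: the anchor day for the 2000s is Tuesday. For year 23: 23÷12 = 1 r 11, and 11÷4 = 2, so 1+11+2 = 14.
Tuesday + 14 ≡ Tuesday — that's 2023's doomsday.
In September the doomsday date is Sep 5.
Sep 18 is 13 days after Sep 5; 13 mod 7 = 6, so Tuesday + 6 = Monday.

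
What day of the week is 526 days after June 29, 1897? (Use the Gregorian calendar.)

Jun 29, 1897 is a Tuesday.
526 mod 7 = 1, so 526 days after a Tuesday is Tuesday + 1 = Wednesday.

Wednesday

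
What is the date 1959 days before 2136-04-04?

−366 (one year; includes Feb 29, 2136) → Apr 4, 2135 (1593 left).
−365 (one year) → Apr 4, 2134 (1228 left).
−365 (one year) → Apr 4, 2133 (863 left).
−365 (one year) → Apr 4, 2132 (498 left).
−366 (one year; includes Feb 29, 2132) → Apr 4, 2131 (132 left).
−4 → Mar 31, 2131 (end of Mar, 31 days; 128 left).
−31 → Feb 28, 2131 (end of Feb, 28 days; 97 left).
−28 → Jan 31, 2131 (end of Jan, 31 days; 69 left).
−31 → Dec 31, 2130 (end of Dec, 31 days; 38 left).
−31 → Nov 30, 2130 (end of Nov, 30 days; 7 left).
−7 → Nov 23, 2130.

November 23, 2130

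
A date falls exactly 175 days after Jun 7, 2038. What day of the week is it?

Monday

Jun 7, 2038 is a Monday.
175 mod 7 = 0, so 175 days after a Monday is Monday + 0 = Monday.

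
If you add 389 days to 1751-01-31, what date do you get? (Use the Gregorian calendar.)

February 24, 1752

Jan has 31 days: +1 → Feb 1, 1751 (388 left).
Feb has 28 days: +28 → Mar 1, 1751 (360 left).
Mar has 31 days: +31 → Apr 1, 1751 (329 left).
Apr has 30 days: +30 → May 1, 1751 (299 left).
May has 31 days: +31 → Jun 1, 1751 (268 left).
Jun has 30 days: +30 → Jul 1, 1751 (238 left).
Jul has 31 days: +31 → Aug 1, 1751 (207 left).
Aug has 31 days: +31 → Sep 1, 1751 (176 left).
Sep has 30 days: +30 → Oct 1, 1751 (146 left).
Oct has 31 days: +31 → Nov 1, 1751 (115 left).
Nov has 30 days: +30 → Dec 1, 1751 (85 left).
Dec has 31 days: +31 → Jan 1, 1752 (54 left).
Jan has 31 days: +31 → Feb 1, 1752 (23 left).
+23 → Feb 24, 1752.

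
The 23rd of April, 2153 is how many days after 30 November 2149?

1240

Nov 30, 2149 → Nov 30, 2150: 365 days.
Nov 30, 2150 → Nov 30, 2151: 365 days.
Nov 30, 2151 → Nov 30, 2152: 366 days (Feb 29, 2152 is in that span).
Nov 30, 2152 → Dec 30, 2152: 30 days (November has 30).
Dec 30, 2152 → Jan 30, 2153: 31 days (December has 31).
Jan 30, 2153 → Feb 28, 2153: 29 days (January has 31).
Feb 28, 2153 → Mar 28, 2153: 28 days (February has 28).
Mar 28, 2153 → Apr 23, 2153: 26 days.
Total: 1240 days.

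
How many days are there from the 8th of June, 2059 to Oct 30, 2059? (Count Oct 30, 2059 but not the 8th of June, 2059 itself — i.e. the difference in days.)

144

Jun 8, 2059 → Jul 8, 2059: 30 days (June has 30).
Jul 8, 2059 → Aug 8, 2059: 31 days (July has 31).
Aug 8, 2059 → Sep 8, 2059: 31 days (August has 31).
Sep 8, 2059 → Oct 8, 2059: 30 days (September has 30).
Oct 8, 2059 → Oct 30, 2059: 22 days.
Total: 144 days.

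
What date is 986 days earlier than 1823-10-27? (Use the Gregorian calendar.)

February 13, 1821

−365 (one year) → Oct 27, 1822 (621 left).
−365 (one year) → Oct 27, 1821 (256 left).
−27 → Sep 30, 1821 (end of Sep, 30 days; 229 left).
−30 → Aug 31, 1821 (end of Aug, 31 days; 199 left).
−31 → Jul 31, 1821 (end of Jul, 31 days; 168 left).
−31 → Jun 30, 1821 (end of Jun, 30 days; 137 left).
−30 → May 31, 1821 (end of May, 31 days; 107 left).
−31 → Apr 30, 1821 (end of Apr, 30 days; 76 left).
−30 → Mar 31, 1821 (end of Mar, 31 days; 46 left).
−31 → Feb 28, 1821 (end of Feb, 28 days; 15 left).
−15 → Feb 13, 1821.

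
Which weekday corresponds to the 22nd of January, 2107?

Doomsday rule: the anchor day for the 2100s is Sunday. For year 07: 7÷12 = 0 r 7, and 7÷4 = 1, so 0+7+1 = 8.
Sunday + 8 ≡ Monday — that's 2107's doomsday.
In January the doomsday date is Jan 3 (2107 is not a leap year).
Jan 22 is 19 days after Jan 3; 19 mod 7 = 5, so Monday + 5 = Saturday.

Saturday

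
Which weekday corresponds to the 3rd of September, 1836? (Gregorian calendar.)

Doomsday rule: the anchor day for the 1800s is Friday. For year 36: 36÷12 = 3 r 0, and 0÷4 = 0, so 3+0+0 = 3.
Friday + 3 ≡ Monday — that's 1836's doomsday.
In September the doomsday date is Sep 5.
Sep 3 is 2 days before Sep 5; 2 mod 7 = 2, so Monday − 2 = Saturday.

Saturday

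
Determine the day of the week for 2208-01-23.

Saturday

Doomsday rule: the anchor day for the 2200s is Friday. For year 08: 8÷12 = 0 r 8, and 8÷4 = 2, so 0+8+2 = 10.
Friday + 10 ≡ Monday — that's 2208's doomsday.
In January the doomsday date is Jan 4 (2208 is a leap year (divisible by 4)).
Jan 23 is 19 days after Jan 4; 19 mod 7 = 5, so Monday + 5 = Saturday.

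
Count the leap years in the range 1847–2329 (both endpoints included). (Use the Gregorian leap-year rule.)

Multiples of 4 in [1847,2329]: 121.
Of those, multiples of 100: 5 (not leap unless ÷400).
Multiples of 400: 1.
Leap years = 121 − 5 + 1 = 117.

117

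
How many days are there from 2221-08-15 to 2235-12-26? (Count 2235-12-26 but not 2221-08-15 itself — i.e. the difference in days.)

5246

Aug 15, 2221 → Aug 15, 2222: 365 days.
Aug 15, 2222 → Aug 15, 2223: 365 days.
Aug 15, 2223 → Aug 15, 2224: 366 days (Feb 29, 2224 is in that span).
Aug 15, 2224 → Aug 15, 2225: 365 days.
Aug 15, 2225 → Aug 15, 2226: 365 days.
Aug 15, 2226 → Aug 15, 2227: 365 days.
Aug 15, 2227 → Aug 15, 2228: 366 days (Feb 29, 2228 is in that span).
Aug 15, 2228 → Aug 15, 2229: 365 days.
Aug 15, 2229 → Aug 15, 2230: 365 days.
Aug 15, 2230 → Aug 15, 2231: 365 days.
Aug 15, 2231 → Aug 15, 2232: 366 days (Feb 29, 2232 is in that span).
Aug 15, 2232 → Aug 15, 2233: 365 days.
Aug 15, 2233 → Aug 15, 2234: 365 days.
Aug 15, 2234 → Aug 15, 2235: 365 days.
Aug 15, 2235 → Sep 15, 2235: 31 days (August has 31).
Sep 15, 2235 → Oct 15, 2235: 30 days (September has 30).
Oct 15, 2235 → Nov 15, 2235: 31 days (October has 31).
Nov 15, 2235 → Dec 15, 2235: 30 days (November has 30).
Dec 15, 2235 → Dec 26, 2235: 11 days.
Total: 5246 days.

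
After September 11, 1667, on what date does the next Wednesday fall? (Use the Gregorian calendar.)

Sep 11, 1667 is a Sunday.
From Sunday to the next Wednesday is 3 days.
Sep 11, 1667 + 3 = Sep 14, 1667.

September 14, 1667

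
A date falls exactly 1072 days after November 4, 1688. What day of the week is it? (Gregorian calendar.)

First find the weekday of Nov 4, 1688. Doomsday rule: the anchor day for the 1600s is Tuesday. For year 88: 88÷12 = 7 r 4, and 4÷4 = 1, so 7+4+1 = 12.
Tuesday + 12 ≡ Sunday — that's 1688's doomsday.
In November the doomsday date is Nov 7.
Nov 4 is 3 days before Nov 7; 3 mod 7 = 3, so Sunday − 3 = Thursday.
1072 mod 7 = 1, so 1072 days after a Thursday is Thursday + 1 = Friday.

Friday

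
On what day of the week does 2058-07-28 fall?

Doomsday rule: the anchor day for the 2000s is Tuesday. For year 58: 58÷12 = 4 r 10, and 10÷4 = 2, so 4+10+2 = 16.
Tuesday + 16 ≡ Thursday — that's 2058's doomsday.
In July the doomsday date is Jul 11.
Jul 28 is 17 days after Jul 11; 17 mod 7 = 3, so Thursday + 3 = Sunday.

Sunday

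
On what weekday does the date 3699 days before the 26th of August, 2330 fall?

Saturday

First find the weekday of Aug 26, 2330. Doomsday rule: the anchor day for the 2300s is Wednesday. For year 30: 30÷12 = 2 r 6, and 6÷4 = 1, so 2+6+1 = 9.
Wednesday + 9 ≡ Friday — that's 2330's doomsday.
In August the doomsday date is Aug 8.
Aug 26 is 18 days after Aug 8; 18 mod 7 = 4, so Friday + 4 = Tuesday.
3699 mod 7 = 3, so 3699 days before a Tuesday is Tuesday − 3 = Saturday.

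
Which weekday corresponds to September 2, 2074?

Doomsday rule: the anchor day for the 2000s is Tuesday. For year 74: 74÷12 = 6 r 2, and 2÷4 = 0, so 6+2+0 = 8.
Tuesday + 8 ≡ Wednesday — that's 2074's doomsday.
In September the doomsday date is Sep 5.
Sep 2 is 3 days before Sep 5; 3 mod 7 = 3, so Wednesday − 3 = Sunday.

Sunday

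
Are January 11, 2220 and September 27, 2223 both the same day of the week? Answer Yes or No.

No

From Jan 11, 2220 to Sep 27, 2223 is 1355 days.
1355 mod 7 = 4, so they are different weekdays.
(Jan 11, 2220 is a Tuesday; Sep 27, 2223 is a Saturday.)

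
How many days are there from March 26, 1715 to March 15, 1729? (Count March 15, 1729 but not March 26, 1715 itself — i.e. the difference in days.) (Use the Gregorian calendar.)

5103

Mar 26, 1715 → Mar 26, 1716: 366 days (Feb 29, 1716 is in that span).
Mar 26, 1716 → Mar 26, 1717: 365 days.
Mar 26, 1717 → Mar 26, 1718: 365 days.
Mar 26, 1718 → Mar 26, 1719: 365 days.
Mar 26, 1719 → Mar 26, 1720: 366 days (Feb 29, 1720 is in that span).
Mar 26, 1720 → Mar 26, 1721: 365 days.
Mar 26, 1721 → Mar 26, 1722: 365 days.
Mar 26, 1722 → Mar 26, 1723: 365 days.
Mar 26, 1723 → Mar 26, 1724: 366 days (Feb 29, 1724 is in that span).
Mar 26, 1724 → Mar 26, 1725: 365 days.
Mar 26, 1725 → Mar 26, 1726: 365 days.
Mar 26, 1726 → Mar 26, 1727: 365 days.
Mar 26, 1727 → Mar 26, 1728: 366 days (Feb 29, 1728 is in that span).
Mar 26, 1728 → Apr 26, 1728: 31 days (March has 31).
Apr 26, 1728 → May 26, 1728: 30 days (April has 30).
May 26, 1728 → Jun 26, 1728: 31 days (May has 31).
Jun 26, 1728 → Jul 26, 1728: 30 days (June has 30).
Jul 26, 1728 → Aug 26, 1728: 31 days (July has 31).
Aug 26, 1728 → Sep 26, 1728: 31 days (August has 31).
Sep 26, 1728 → Oct 26, 1728: 30 days (September has 30).
Oct 26, 1728 → Nov 26, 1728: 31 days (October has 31).
Nov 26, 1728 → Dec 26, 1728: 30 days (November has 30).
Dec 26, 1728 → Jan 26, 1729: 31 days (December has 31).
Jan 26, 1729 → Feb 26, 1729: 31 days (January has 31).
Feb 26, 1729 → Mar 15, 1729: 17 days.
Total: 5103 days.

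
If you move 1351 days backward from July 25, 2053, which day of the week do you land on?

Friday

First find the weekday of Jul 25, 2053. Doomsday rule: the anchor day for the 2000s is Tuesday. For year 53: 53÷12 = 4 r 5, and 5÷4 = 1, so 4+5+1 = 10.
Tuesday + 10 ≡ Friday — that's 2053's doomsday.
In July the doomsday date is Jul 11.
Jul 25 is 14 days after Jul 11; 14 mod 7 = 0, so Friday + 0 = Friday.
1351 mod 7 = 0, so 1351 days before a Friday is Friday − 0 = Friday.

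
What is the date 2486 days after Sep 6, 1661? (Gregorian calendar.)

+365 (one year) → Sep 6, 1662 (2121 left).
+365 (one year) → Sep 6, 1663 (1756 left).
+366 (one year; includes Feb 29, 1664) → Sep 6, 1664 (1390 left).
+365 (one year) → Sep 6, 1665 (1025 left).
+365 (one year) → Sep 6, 1666 (660 left).
+365 (one year) → Sep 6, 1667 (295 left).
Sep has 30 days: +25 → Oct 1, 1667 (270 left).
Oct has 31 days: +31 → Nov 1, 1667 (239 left).
Nov has 30 days: +30 → Dec 1, 1667 (209 left).
Dec has 31 days: +31 → Jan 1, 1668 (178 left).
Jan has 31 days: +31 → Feb 1, 1668 (147 left).
Feb has 29 days: +29 → Mar 1, 1668 (118 left).
Mar has 31 days: +31 → Apr 1, 1668 (87 left).
Apr has 30 days: +30 → May 1, 1668 (57 left).
May has 31 days: +31 → Jun 1, 1668 (26 left).
+26 → Jun 27, 1668.

June 27, 1668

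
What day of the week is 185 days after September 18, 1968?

Saturday

Sep 18, 1968 is a Wednesday.
185 mod 7 = 3, so 185 days after a Wednesday is Wednesday + 3 = Saturday.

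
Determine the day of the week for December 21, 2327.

Doomsday rule: the anchor day for the 2300s is Wednesday. For year 27: 27÷12 = 2 r 3, and 3÷4 = 0, so 2+3+0 = 5.
Wednesday + 5 ≡ Monday — that's 2327's doomsday.
In December the doomsday date is Dec 12.
Dec 21 is 9 days after Dec 12; 9 mod 7 = 2, so Monday + 2 = Wednesday.

Wednesday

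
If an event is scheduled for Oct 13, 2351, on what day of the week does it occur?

Doomsday rule: the anchor day for the 2300s is Wednesday. For year 51: 51÷12 = 4 r 3, and 3÷4 = 0, so 4+3+0 = 7.
Wednesday + 7 ≡ Wednesday — that's 2351's doomsday.
In October the doomsday date is Oct 10.
Oct 13 is 3 days after Oct 10; 3 mod 7 = 3, so Wednesday + 3 = Saturday.

Saturday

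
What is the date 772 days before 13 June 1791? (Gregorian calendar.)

May 2, 1789

−365 (one year) → Jun 13, 1790 (407 left).
−365 (one year) → Jun 13, 1789 (42 left).
−13 → May 31, 1789 (end of May, 31 days; 29 left).
−29 → May 2, 1789.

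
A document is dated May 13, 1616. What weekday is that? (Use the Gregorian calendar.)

Doomsday rule: the anchor day for the 1600s is Tuesday. For year 16: 16÷12 = 1 r 4, and 4÷4 = 1, so 1+4+1 = 6.
Tuesday + 6 ≡ Monday — that's 1616's doomsday.
In May the doomsday date is May 9.
May 13 is 4 days after May 9; 4 mod 7 = 4, so Monday + 4 = Friday.

Friday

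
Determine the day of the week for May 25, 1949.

Wednesday

January 1, 1949 is a Saturday.
Jan 1, 1949 → Feb 1, 1949: 31 days (January has 31).
Feb 1, 1949 → Mar 1, 1949: 28 days (February has 28).
Mar 1, 1949 → Apr 1, 1949: 31 days (March has 31).
Apr 1, 1949 → May 1, 1949: 30 days (April has 30).
May 1, 1949 → May 25, 1949: 24 days.
Total: 144 days.
144 mod 7 = 4, so Saturday + 4 = Wednesday.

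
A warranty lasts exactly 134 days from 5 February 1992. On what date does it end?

Feb has 29 days: +25 → Mar 1, 1992 (109 left).
Mar has 31 days: +31 → Apr 1, 1992 (78 left).
Apr has 30 days: +30 → May 1, 1992 (48 left).
May has 31 days: +31 → Jun 1, 1992 (17 left).
+17 → Jun 18, 1992.

June 18, 1992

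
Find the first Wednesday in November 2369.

November 5, 2369

November 1, 2369 is a Saturday.
The first Wednesday is therefore November 5 (4 days later).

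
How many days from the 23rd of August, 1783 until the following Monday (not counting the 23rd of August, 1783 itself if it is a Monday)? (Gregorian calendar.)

2

Aug 23, 1783 is a Saturday.
From Saturday to the next Monday is 2 days.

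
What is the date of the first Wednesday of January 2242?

January 5, 2242

January 1, 2242 is a Saturday.
The first Wednesday is therefore January 5 (4 days later).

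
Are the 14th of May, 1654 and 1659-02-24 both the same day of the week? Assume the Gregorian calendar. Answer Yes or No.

No

From May 14, 1654 to Feb 24, 1659 is 1747 days.
1747 mod 7 = 4, so they are different weekdays.
(May 14, 1654 is a Thursday; Feb 24, 1659 is a Monday.)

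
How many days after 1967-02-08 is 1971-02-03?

1456

Feb 8, 1967 → Feb 8, 1968: 365 days.
Feb 8, 1968 → Feb 8, 1969: 366 days (Feb 29, 1968 is in that span).
Feb 8, 1969 → Feb 8, 1970: 365 days.
Feb 8, 1970 → Mar 8, 1970: 28 days (February has 28).
Mar 8, 1970 → Apr 8, 1970: 31 days (March has 31).
Apr 8, 1970 → May 8, 1970: 30 days (April has 30).
May 8, 1970 → Jun 8, 1970: 31 days (May has 31).
Jun 8, 1970 → Jul 8, 1970: 30 days (June has 30).
Jul 8, 1970 → Aug 8, 1970: 31 days (July has 31).
Aug 8, 1970 → Sep 8, 1970: 31 days (August has 31).
Sep 8, 1970 → Oct 8, 1970: 30 days (September has 30).
Oct 8, 1970 → Nov 8, 1970: 31 days (October has 31).
Nov 8, 1970 → Dec 8, 1970: 30 days (November has 30).
Dec 8, 1970 → Jan 8, 1971: 31 days (December has 31).
Jan 8, 1971 → Feb 3, 1971: 26 days.
Total: 1456 days.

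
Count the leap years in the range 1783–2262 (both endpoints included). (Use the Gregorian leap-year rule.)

Multiples of 4 in [1783,2262]: 120.
Of those, multiples of 100: 5 (not leap unless ÷400).
Multiples of 400: 1.
Leap years = 120 − 5 + 1 = 116.

116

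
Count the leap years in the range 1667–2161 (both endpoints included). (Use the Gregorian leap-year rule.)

Multiples of 4 in [1667,2161]: 124.
Of those, multiples of 100: 5 (not leap unless ÷400).
Multiples of 400: 1.
Leap years = 124 − 5 + 1 = 120.

120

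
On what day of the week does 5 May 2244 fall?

Doomsday rule: the anchor day for the 2200s is Friday. For year 44: 44÷12 = 3 r 8, and 8÷4 = 2, so 3+8+2 = 13.
Friday + 13 ≡ Thursday — that's 2244's doomsday.
In May the doomsday date is May 9.
May 5 is 4 days before May 9; 4 mod 7 = 4, so Thursday − 4 = Sunday.

Sunday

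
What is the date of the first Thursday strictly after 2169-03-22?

Mar 22, 2169 is a Wednesday.
From Wednesday to the next Thursday is 1 day.
Mar 22, 2169 + 1 = Mar 23, 2169.

March 23, 2169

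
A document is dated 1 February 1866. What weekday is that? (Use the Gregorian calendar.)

Thursday

Doomsday rule: the anchor day for the 1800s is Friday. For year 66: 66÷12 = 5 r 6, and 6÷4 = 1, so 5+6+1 = 12.
Friday + 12 ≡ Wednesday — that's 1866's doomsday.
In February the doomsday date is Feb 28 (1866 is not a leap year).
Feb 1 is 27 days before Feb 28; 27 mod 7 = 6, so Wednesday − 6 = Thursday.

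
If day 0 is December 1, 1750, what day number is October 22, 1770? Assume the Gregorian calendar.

Dec 1, 1750 → Dec 1, 1751: 365 days.
Dec 1, 1751 → Dec 1, 1752: 366 days (Feb 29, 1752 is in that span).
Dec 1, 1752 → Dec 1, 1753: 365 days.
Dec 1, 1753 → Dec 1, 1754: 365 days.
Dec 1, 1754 → Dec 1, 1755: 365 days.
Dec 1, 1755 → Dec 1, 1756: 366 days (Feb 29, 1756 is in that span).
Dec 1, 1756 → Dec 1, 1757: 365 days.
Dec 1, 1757 → Dec 1, 1758: 365 days.
Dec 1, 1758 → Dec 1, 1759: 365 days.
Dec 1, 1759 → Dec 1, 1760: 366 days (Feb 29, 1760 is in that span).
Dec 1, 1760 → Dec 1, 1761: 365 days.
Dec 1, 1761 → Dec 1, 1762: 365 days.
Dec 1, 1762 → Dec 1, 1763: 365 days.
Dec 1, 1763 → Dec 1, 1764: 366 days (Feb 29, 1764 is in that span).
Dec 1, 1764 → Dec 1, 1765: 365 days.
Dec 1, 1765 → Dec 1, 1766: 365 days.
Dec 1, 1766 → Dec 1, 1767: 365 days.
Dec 1, 1767 → Dec 1, 1768: 366 days (Feb 29, 1768 is in that span).
Dec 1, 1768 → Dec 1, 1769: 365 days.
Dec 1, 1769 → Jan 1, 1770: 31 days (December has 31).
Jan 1, 1770 → Feb 1, 1770: 31 days (January has 31).
Feb 1, 1770 → Mar 1, 1770: 28 days (February has 28).
Mar 1, 1770 → Apr 1, 1770: 31 days (March has 31).
Apr 1, 1770 → May 1, 1770: 30 days (April has 30).
May 1, 1770 → Jun 1, 1770: 31 days (May has 31).
Jun 1, 1770 → Jul 1, 1770: 30 days (June has 30).
Jul 1, 1770 → Aug 1, 1770: 31 days (July has 31).
Aug 1, 1770 → Sep 1, 1770: 31 days (August has 31).
Sep 1, 1770 → Oct 1, 1770: 30 days (September has 30).
Oct 1, 1770 → Oct 22, 1770: 21 days.
Total: 7265 days.

7265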